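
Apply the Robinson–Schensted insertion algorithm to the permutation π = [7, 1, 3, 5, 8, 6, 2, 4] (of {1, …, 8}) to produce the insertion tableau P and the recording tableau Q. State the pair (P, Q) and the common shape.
P = [1, 2, 4, 6] / [3, 5] / [7, 8];  Q = [1, 3, 4, 5] / [2, 6] / [7, 8];  common shape = (4, 2, 2)

Row-insert the values π_1, π_2, … into P one at a time, bumping the leftmost entry strictly greater than the inserted value down to the next row. The recording tableau Q records, in position (i, j), the step at which that cell was added to P.
  Insert 7 (step 1): P = [7];  Q = [1]
  Insert 1 (step 2): P = [1] / [7];  Q = [1] / [2]
  Insert 3 (step 3): P = [1, 3] / [7];  Q = [1, 3] / [2]
  Insert 5 (step 4): P = [1, 3, 5] / [7];  Q = [1, 3, 4] / [2]
  Insert 8 (step 5): P = [1, 3, 5, 8] / [7];  Q = [1, 3, 4, 5] / [2]
  Insert 6 (step 6): P = [1, 3, 5, 6] / [7, 8];  Q = [1, 3, 4, 5] / [2, 6]
  Insert 2 (step 7): P = [1, 2, 5, 6] / [3, 8] / [7];  Q = [1, 3, 4, 5] / [2, 6] / [7]
  Insert 4 (step 8): P = [1, 2, 4, 6] / [3, 5] / [7, 8];  Q = [1, 3, 4, 5] / [2, 6] / [7, 8]
Final shape: (4, 2, 2).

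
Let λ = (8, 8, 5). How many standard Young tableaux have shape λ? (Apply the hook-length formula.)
# SYT of shape (8, 8, 5) = 6466460

Hook-length formula: f^λ = n! / Π hook(c), product over all cells c of the Young diagram. For λ = (8, 8, 5), n = 21 boxes. Hook lengths by row (left-to-right, top-to-bottom): [10, 9, 8, 7, 6, 4, 3, 2]; [9, 8, 7, 6, 5, 3, 2, 1]; [5, 4, 3, 2, 1]. Product of hooks = 7900913664000. So f^λ = 21! / 7900913664000 = 51090942171709440000 / 7900913664000 = 6466460.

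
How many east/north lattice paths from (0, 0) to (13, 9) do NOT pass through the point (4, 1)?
Number of paths = 375870

Total paths from (0, 0) to (13, 9): C(22, 13) = 497420. Paths through (4, 1): (paths (0, 0) → (4, 1)) × (paths (4, 1) → (13, 9)) = C(5, 4) · C(17, 9) = 5 · 24310 = 121550. Avoidance count = 497420 − 121550 = 375870.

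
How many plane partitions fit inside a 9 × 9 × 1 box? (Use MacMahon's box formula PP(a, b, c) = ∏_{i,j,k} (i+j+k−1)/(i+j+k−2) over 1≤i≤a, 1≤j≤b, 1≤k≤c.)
PP(9, 9, 1) = 48620

Evaluate the triple product over i = 1..9, j = 1..9, k = 1..1. The factors are (2/1) · (3/2) · (4/3) · (5/4) · (6/5) · (7/6) · (8/7) · (9/8) · … (81 factors total). The numerators and denominators telescope so the product is an integer; carrying out the multiplication exactly gives PP(9, 9, 1) = 48620.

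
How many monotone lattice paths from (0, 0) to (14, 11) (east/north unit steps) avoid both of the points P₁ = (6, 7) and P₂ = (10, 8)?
Number of paths = 2376750

Inclusion–exclusion. Total paths: C(25, 14) = 4457400. Through P₁: C(13, 6)·C(12, 8) = 849420. Through P₂: C(18, 10)·C(7, 4) = 1531530. Since P₁ is strictly southwest of P₂, a monotone path through both must visit P₁ then P₂; paths through both = C(13, 6)·C(5, 4)·C(7, 4) = 300300. Avoid both = 4457400 − 849420 − 1531530 + 300300 = 2376750.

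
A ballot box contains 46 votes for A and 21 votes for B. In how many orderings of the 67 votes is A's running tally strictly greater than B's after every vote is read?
Strict-lead orderings = 48406155743946000

Total orderings of the 67 votes with 46 for A: C(67, 46) = 129728497393775280. By the Bertrand ballot formula (Cycle Lemma / reflection principle), the number of orderings in which A is strictly ahead of B throughout is (p − q)/(p + q) · C(p + q, p) = (46 − 21)/(46 + 21) · 129728497393775280 = 48406155743946000.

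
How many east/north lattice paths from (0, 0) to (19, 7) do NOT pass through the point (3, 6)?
Number of paths = 656372

Total paths from (0, 0) to (19, 7): C(26, 19) = 657800. Paths through (3, 6): (paths (0, 0) → (3, 6)) × (paths (3, 6) → (19, 7)) = C(9, 3) · C(17, 16) = 84 · 17 = 1428. Avoidance count = 657800 − 1428 = 656372.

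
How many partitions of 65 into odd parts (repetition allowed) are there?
p_odd(65) = 18200

Enumerate partitions using only odd parts via the recurrence o(n, m) = o(n, m−2) + o(n−m, m) over odd m, starting from the largest odd part ≤ n. This gives p_odd(65) = 18200. (Euler's theorem: equals the count of distinct-part partitions.)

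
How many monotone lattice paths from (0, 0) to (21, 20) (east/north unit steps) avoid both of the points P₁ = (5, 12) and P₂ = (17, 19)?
Number of paths = 223149364392

Inclusion–exclusion. Total paths: C(41, 21) = 269128937220. Through P₁: C(17, 5)·C(24, 16) = 4551094548. Through P₂: C(36, 17)·C(5, 4) = 42987483000. Since P₁ is strictly southwest of P₂, a monotone path through both must visit P₁ then P₂; paths through both = C(17, 5)·C(19, 12)·C(5, 4) = 1559004720. Avoid both = 269128937220 − 4551094548 − 42987483000 + 1559004720 = 223149364392.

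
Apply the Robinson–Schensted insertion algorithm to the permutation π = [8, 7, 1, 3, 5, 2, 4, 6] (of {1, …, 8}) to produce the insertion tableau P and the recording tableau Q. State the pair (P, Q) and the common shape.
P = [1, 2, 4, 6] / [3, 5] / [7] / [8];  Q = [1, 4, 5, 8] / [2, 7] / [3] / [6];  common shape = (4, 2, 1, 1)

Row-insert the values π_1, π_2, … into P one at a time, bumping the leftmost entry strictly greater than the inserted value down to the next row. The recording tableau Q records, in position (i, j), the step at which that cell was added to P.
  Insert 8 (step 1): P = [8];  Q = [1]
  Insert 7 (step 2): P = [7] / [8];  Q = [1] / [2]
  Insert 1 (step 3): P = [1] / [7] / [8];  Q = [1] / [2] / [3]
  Insert 3 (step 4): P = [1, 3] / [7] / [8];  Q = [1, 4] / [2] / [3]
  Insert 5 (step 5): P = [1, 3, 5] / [7] / [8];  Q = [1, 4, 5] / [2] / [3]
  Insert 2 (step 6): P = [1, 2, 5] / [3] / [7] / [8];  Q = [1, 4, 5] / [2] / [3] / [6]
  Insert 4 (step 7): P = [1, 2, 4] / [3, 5] / [7] / [8];  Q = [1, 4, 5] / [2, 7] / [3] / [6]
  Insert 6 (step 8): P = [1, 2, 4, 6] / [3, 5] / [7] / [8];  Q = [1, 4, 5, 8] / [2, 7] / [3] / [6]
Final shape: (4, 2, 1, 1).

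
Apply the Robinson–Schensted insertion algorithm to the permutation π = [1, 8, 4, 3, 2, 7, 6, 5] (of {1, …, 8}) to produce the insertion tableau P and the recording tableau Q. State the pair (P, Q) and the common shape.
P = [1, 2, 5] / [3, 6] / [4, 7] / [8];  Q = [1, 2, 6] / [3, 7] / [4, 8] / [5];  common shape = (3, 2, 2, 1)

Row-insert the values π_1, π_2, … into P one at a time, bumping the leftmost entry strictly greater than the inserted value down to the next row. The recording tableau Q records, in position (i, j), the step at which that cell was added to P.
  Insert 1 (step 1): P = [1];  Q = [1]
  Insert 8 (step 2): P = [1, 8];  Q = [1, 2]
  Insert 4 (step 3): P = [1, 4] / [8];  Q = [1, 2] / [3]
  Insert 3 (step 4): P = [1, 3] / [4] / [8];  Q = [1, 2] / [3] / [4]
  Insert 2 (step 5): P = [1, 2] / [3] / [4] / [8];  Q = [1, 2] / [3] / [4] / [5]
  Insert 7 (step 6): P = [1, 2, 7] / [3] / [4] / [8];  Q = [1, 2, 6] / [3] / [4] / [5]
  Insert 6 (step 7): P = [1, 2, 6] / [3, 7] / [4] / [8];  Q = [1, 2, 6] / [3, 7] / [4] / [5]
  Insert 5 (step 8): P = [1, 2, 5] / [3, 6] / [4, 7] / [8];  Q = [1, 2, 6] / [3, 7] / [4, 8] / [5]
Final shape: (3, 2, 2, 1).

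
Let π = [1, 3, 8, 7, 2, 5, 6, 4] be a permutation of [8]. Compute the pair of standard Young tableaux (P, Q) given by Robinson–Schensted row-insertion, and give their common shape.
P = [1, 2, 4, 6] / [3, 5] / [7] / [8];  Q = [1, 2, 3, 7] / [4, 6] / [5] / [8];  common shape = (4, 2, 1, 1)

Row-insert the values π_1, π_2, … into P one at a time, bumping the leftmost entry strictly greater than the inserted value down to the next row. The recording tableau Q records, in position (i, j), the step at which that cell was added to P.
  Insert 1 (step 1): P = [1];  Q = [1]
  Insert 3 (step 2): P = [1, 3];  Q = [1, 2]
  Insert 8 (step 3): P = [1, 3, 8];  Q = [1, 2, 3]
  Insert 7 (step 4): P = [1, 3, 7] / [8];  Q = [1, 2, 3] / [4]
  Insert 2 (step 5): P = [1, 2, 7] / [3] / [8];  Q = [1, 2, 3] / [4] / [5]
  Insert 5 (step 6): P = [1, 2, 5] / [3, 7] / [8];  Q = [1, 2, 3] / [4, 6] / [5]
  Insert 6 (step 7): P = [1, 2, 5, 6] / [3, 7] / [8];  Q = [1, 2, 3, 7] / [4, 6] / [5]
  Insert 4 (step 8): P = [1, 2, 4, 6] / [3, 5] / [7] / [8];  Q = [1, 2, 3, 7] / [4, 6] / [5] / [8]
Final shape: (4, 2, 1, 1).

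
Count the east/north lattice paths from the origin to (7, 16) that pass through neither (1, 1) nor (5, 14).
Number of paths = 95421

Inclusion–exclusion. Total paths: C(23, 7) = 245157. Through P₁: C(2, 1)·C(21, 6) = 108528. Through P₂: C(19, 5)·C(4, 2) = 69768. Since P₁ is strictly southwest of P₂, a monotone path through both must visit P₁ then P₂; paths through both = C(2, 1)·C(17, 4)·C(4, 2) = 28560. Avoid both = 245157 − 108528 − 69768 + 28560 = 95421.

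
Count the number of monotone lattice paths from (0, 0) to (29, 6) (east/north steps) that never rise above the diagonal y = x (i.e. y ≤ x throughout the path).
Number of paths = 1298528

By the reflection principle (André's argument), the number of monotone paths to (29, 6) with n ≤ m that never go above y = x is C(35, 29) − C(35, 30) = 1623160 − 324632 = 1298528.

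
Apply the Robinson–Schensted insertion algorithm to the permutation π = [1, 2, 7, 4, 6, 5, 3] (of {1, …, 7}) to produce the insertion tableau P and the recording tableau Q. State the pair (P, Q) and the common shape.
P = [1, 2, 3, 5] / [4] / [6] / [7];  Q = [1, 2, 3, 5] / [4] / [6] / [7];  common shape = (4, 1, 1, 1)

Row-insert the values π_1, π_2, … into P one at a time, bumping the leftmost entry strictly greater than the inserted value down to the next row. The recording tableau Q records, in position (i, j), the step at which that cell was added to P.
  Insert 1 (step 1): P = [1];  Q = [1]
  Insert 2 (step 2): P = [1, 2];  Q = [1, 2]
  Insert 7 (step 3): P = [1, 2, 7];  Q = [1, 2, 3]
  Insert 4 (step 4): P = [1, 2, 4] / [7];  Q = [1, 2, 3] / [4]
  Insert 6 (step 5): P = [1, 2, 4, 6] / [7];  Q = [1, 2, 3, 5] / [4]
  Insert 5 (step 6): P = [1, 2, 4, 5] / [6] / [7];  Q = [1, 2, 3, 5] / [4] / [6]
  Insert 3 (step 7): P = [1, 2, 3, 5] / [4] / [6] / [7];  Q = [1, 2, 3, 5] / [4] / [6] / [7]
Final shape: (4, 1, 1, 1).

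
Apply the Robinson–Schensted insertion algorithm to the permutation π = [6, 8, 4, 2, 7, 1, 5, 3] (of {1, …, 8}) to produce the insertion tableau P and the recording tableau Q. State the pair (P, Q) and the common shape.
P = [1, 3] / [2, 5] / [4, 7] / [6, 8];  Q = [1, 2] / [3, 5] / [4, 7] / [6, 8];  common shape = (2, 2, 2, 2)

Row-insert the values π_1, π_2, … into P one at a time, bumping the leftmost entry strictly greater than the inserted value down to the next row. The recording tableau Q records, in position (i, j), the step at which that cell was added to P.
  Insert 6 (step 1): P = [6];  Q = [1]
  Insert 8 (step 2): P = [6, 8];  Q = [1, 2]
  Insert 4 (step 3): P = [4, 8] / [6];  Q = [1, 2] / [3]
  Insert 2 (step 4): P = [2, 8] / [4] / [6];  Q = [1, 2] / [3] / [4]
  Insert 7 (step 5): P = [2, 7] / [4, 8] / [6];  Q = [1, 2] / [3, 5] / [4]
  Insert 1 (step 6): P = [1, 7] / [2, 8] / [4] / [6];  Q = [1, 2] / [3, 5] / [4] / [6]
  Insert 5 (step 7): P = [1, 5] / [2, 7] / [4, 8] / [6];  Q = [1, 2] / [3, 5] / [4, 7] / [6]
  Insert 3 (step 8): P = [1, 3] / [2, 5] / [4, 7] / [6, 8];  Q = [1, 2] / [3, 5] / [4, 7] / [6, 8]
Final shape: (2, 2, 2, 2).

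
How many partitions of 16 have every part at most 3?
p(16, parts ≤ 3) = 30

Partitions of 16 with all parts ≤ 3: 3+3+3+3+3+1, 3+3+3+3+2+2, 3+3+3+3+2+1+1, 3+3+3+3+1+1+1+1, 3+3+3+2+2+2+1, 3+3+3+2+2+1+1+1, 3+3+3+2+1+1+1+1+1, 3+3+3+1+1+1+1+1+1+1, 3+3+2+2+2+2+2, 3+3+2+2+2+2+1+1, 3+3+2+2+2+1+1+1+1, 3+3+2+2+1+1+1+1+1+1, 3+3+2+1+1+1+1+1+1+1+1, 3+3+1+1+1+1+1+1+1+1+1+1, 3+2+2+2+2+2+2+1, 3+2+2+2+2+2+1+1+1, 3+2+2+2+2+1+1+1+1+1, 3+2+2+2+1+1+1+1+1+1+1, 3+2+2+1+1+1+1+1+1+1+1+1, 3+2+1+1+1+1+1+1+1+1+1+1+1, 3+1+1+1+1+1+1+1+1+1+1+1+1+1, 2+2+2+2+2+2+2+2, 2+2+2+2+2+2+2+1+1, 2+2+2+2+2+2+1+1+1+1, 2+2+2+2+2+1+1+1+1+1+1, 2+2+2+2+1+1+1+1+1+1+1+1, 2+2+2+1+1+1+1+1+1+1+1+1+1, 2+2+1+1+1+1+1+1+1+1+1+1+1+1, 2+1+1+1+1+1+1+1+1+1+1+1+1+1+1, 1+1+1+1+1+1+1+1+1+1+1+1+1+1+1+1. Count = 30.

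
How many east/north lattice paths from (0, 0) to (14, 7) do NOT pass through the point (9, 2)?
Number of paths = 102420

Total paths from (0, 0) to (14, 7): C(21, 14) = 116280. Paths through (9, 2): (paths (0, 0) → (9, 2)) × (paths (9, 2) → (14, 7)) = C(11, 9) · C(10, 5) = 55 · 252 = 13860. Avoidance count = 116280 − 13860 = 102420.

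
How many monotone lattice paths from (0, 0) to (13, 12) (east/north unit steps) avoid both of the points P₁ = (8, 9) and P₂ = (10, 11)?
Number of paths = 3011516

Inclusion–exclusion. Total paths: C(25, 13) = 5200300. Through P₁: C(17, 8)·C(8, 5) = 1361360. Through P₂: C(21, 10)·C(4, 3) = 1410864. Since P₁ is strictly southwest of P₂, a monotone path through both must visit P₁ then P₂; paths through both = C(17, 8)·C(4, 2)·C(4, 3) = 583440. Avoid both = 5200300 − 1361360 − 1410864 + 583440 = 3011516.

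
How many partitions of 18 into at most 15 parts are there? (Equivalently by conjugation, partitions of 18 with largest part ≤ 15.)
p(18, parts ≤ 15) = 381

Use the recurrence p(n, m) = p(n, m−1) + p(n−m, m): either the largest part is < m (count p(n, m−1)) or the largest part is exactly m (remove one copy of m, count p(n−m, m)). With p(0, ·) = 1 this gives p(18, parts ≤ 15) = 381. (By conjugating Young diagrams, this also counts partitions of 18 into at most 15 parts.)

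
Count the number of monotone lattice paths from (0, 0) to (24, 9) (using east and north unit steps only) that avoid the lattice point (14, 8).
Number of paths = 35049630

Total paths from (0, 0) to (24, 9): C(33, 24) = 38567100. Paths through (14, 8): (paths (0, 0) → (14, 8)) × (paths (14, 8) → (24, 9)) = C(22, 14) · C(11, 10) = 319770 · 11 = 3517470. Avoidance count = 38567100 − 3517470 = 35049630.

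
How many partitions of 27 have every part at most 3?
p(27, parts ≤ 3) = 75

Use the recurrence p(n, m) = p(n, m−1) + p(n−m, m): either the largest part is < m (count p(n, m−1)) or the largest part is exactly m (remove one copy of m, count p(n−m, m)). With p(0, ·) = 1 this gives p(27, parts ≤ 3) = 75. (By conjugating Young diagrams, this also counts partitions of 27 into at most 3 parts.)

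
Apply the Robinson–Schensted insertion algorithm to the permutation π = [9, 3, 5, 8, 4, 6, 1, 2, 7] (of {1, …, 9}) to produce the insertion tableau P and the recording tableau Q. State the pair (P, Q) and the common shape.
P = [1, 2, 6, 7] / [3, 4] / [5, 8] / [9];  Q = [1, 3, 4, 9] / [2, 6] / [5, 8] / [7];  common shape = (4, 2, 2, 1)

Row-insert the values π_1, π_2, … into P one at a time, bumping the leftmost entry strictly greater than the inserted value down to the next row. The recording tableau Q records, in position (i, j), the step at which that cell was added to P.
  Insert 9 (step 1): P = [9];  Q = [1]
  Insert 3 (step 2): P = [3] / [9];  Q = [1] / [2]
  Insert 5 (step 3): P = [3, 5] / [9];  Q = [1, 3] / [2]
  Insert 8 (step 4): P = [3, 5, 8] / [9];  Q = [1, 3, 4] / [2]
  Insert 4 (step 5): P = [3, 4, 8] / [5] / [9];  Q = [1, 3, 4] / [2] / [5]
  Insert 6 (step 6): P = [3, 4, 6] / [5, 8] / [9];  Q = [1, 3, 4] / [2, 6] / [5]
  Insert 1 (step 7): P = [1, 4, 6] / [3, 8] / [5] / [9];  Q = [1, 3, 4] / [2, 6] / [5] / [7]
  Insert 2 (step 8): P = [1, 2, 6] / [3, 4] / [5, 8] / [9];  Q = [1, 3, 4] / [2, 6] / [5, 8] / [7]
  Insert 7 (step 9): P = [1, 2, 6, 7] / [3, 4] / [5, 8] / [9];  Q = [1, 3, 4, 9] / [2, 6] / [5, 8] / [7]
Final shape: (4, 2, 2, 1).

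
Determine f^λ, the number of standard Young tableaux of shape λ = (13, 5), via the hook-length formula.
# SYT of shape (13, 5) = 5508

Hook-length formula: f^λ = n! / Π hook(c), product over all cells c of the Young diagram. For λ = (13, 5), n = 18 boxes. Hook lengths by row (left-to-right, top-to-bottom): [14, 13, 12, 11, 10, 8, 7, 6, 5, 4, 3, 2, 1]; [5, 4, 3, 2, 1]. Product of hooks = 1162377216000. So f^λ = 18! / 1162377216000 = 6402373705728000 / 1162377216000 = 5508.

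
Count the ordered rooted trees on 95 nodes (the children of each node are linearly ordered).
C_94 = 239993345518077005168915776623476723006280827488229600

These ordered rooted trees are counted by the Catalan number C_n = (1/(n + 1)) · C(2n, n). For n = 94: C_94 = (1/95) · C(188, 94) = 22799367824217315491046998779230288685596678611381812000/95 = 239993345518077005168915776623476723006280827488229600.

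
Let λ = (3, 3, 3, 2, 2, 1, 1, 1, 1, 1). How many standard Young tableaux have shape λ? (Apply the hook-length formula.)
# SYT of shape (3, 3, 3, 2, 2, 1, 1, 1, 1, 1) = 501228

Hook-length formula: f^λ = n! / Π hook(c), product over all cells c of the Young diagram. For λ = (3, 3, 3, 2, 2, 1, 1, 1, 1, 1), n = 18 boxes. Hook lengths by row (left-to-right, top-to-bottom): [12, 6, 3]; [11, 5, 2]; [10, 4, 1]; [8, 2]; [7, 1]; [5]; [4]; [3]; [2]; [1]. Product of hooks = 12773376000. So f^λ = 18! / 12773376000 = 6402373705728000 / 12773376000 = 501228.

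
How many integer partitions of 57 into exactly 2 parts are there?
p(57, 2 parts) = 28

Partitions of n into exactly k parts are in bijection with partitions of n − k into at most k parts (subtract 1 from each part). So p(57, exactly 2) = p(55, parts ≤ 2). Computing via the recurrence p(m, j) = p(m, j−1) + p(m−j, j) gives 28.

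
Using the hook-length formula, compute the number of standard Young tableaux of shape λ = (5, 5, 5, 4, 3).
# SYT of shape (5, 5, 5, 4, 3) = 243877920

Hook-length formula: f^λ = n! / Π hook(c), product over all cells c of the Young diagram. For λ = (5, 5, 5, 4, 3), n = 22 boxes. Hook lengths by row (left-to-right, top-to-bottom): [9, 8, 7, 5, 3]; [8, 7, 6, 4, 2]; [7, 6, 5, 3, 1]; [5, 4, 3, 1]; [3, 2, 1]. Product of hooks = 4608866304000. So f^λ = 22! / 4608866304000 = 1124000727777607680000 / 4608866304000 = 243877920.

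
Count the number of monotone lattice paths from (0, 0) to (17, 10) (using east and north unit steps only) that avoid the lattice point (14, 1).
Number of paths = 8432985

Total paths from (0, 0) to (17, 10): C(27, 17) = 8436285. Paths through (14, 1): (paths (0, 0) → (14, 1)) × (paths (14, 1) → (17, 10)) = C(15, 14) · C(12, 3) = 15 · 220 = 3300. Avoidance count = 8436285 − 3300 = 8432985.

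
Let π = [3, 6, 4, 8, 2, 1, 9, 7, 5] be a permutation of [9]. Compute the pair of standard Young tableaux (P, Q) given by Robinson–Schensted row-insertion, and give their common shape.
P = [1, 4, 5, 9] / [2, 7] / [3, 8] / [6];  Q = [1, 2, 4, 7] / [3, 8] / [5, 9] / [6];  common shape = (4, 2, 2, 1)

Row-insert the values π_1, π_2, … into P one at a time, bumping the leftmost entry strictly greater than the inserted value down to the next row. The recording tableau Q records, in position (i, j), the step at which that cell was added to P.
  Insert 3 (step 1): P = [3];  Q = [1]
  Insert 6 (step 2): P = [3, 6];  Q = [1, 2]
  Insert 4 (step 3): P = [3, 4] / [6];  Q = [1, 2] / [3]
  Insert 8 (step 4): P = [3, 4, 8] / [6];  Q = [1, 2, 4] / [3]
  Insert 2 (step 5): P = [2, 4, 8] / [3] / [6];  Q = [1, 2, 4] / [3] / [5]
  Insert 1 (step 6): P = [1, 4, 8] / [2] / [3] / [6];  Q = [1, 2, 4] / [3] / [5] / [6]
  Insert 9 (step 7): P = [1, 4, 8, 9] / [2] / [3] / [6];  Q = [1, 2, 4, 7] / [3] / [5] / [6]
  Insert 7 (step 8): P = [1, 4, 7, 9] / [2, 8] / [3] / [6];  Q = [1, 2, 4, 7] / [3, 8] / [5] / [6]
  Insert 5 (step 9): P = [1, 4, 5, 9] / [2, 7] / [3, 8] / [6];  Q = [1, 2, 4, 7] / [3, 8] / [5, 9] / [6]
Final shape: (4, 2, 2, 1).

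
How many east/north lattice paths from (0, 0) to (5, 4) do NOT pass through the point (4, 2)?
Number of paths = 81

Total paths from (0, 0) to (5, 4): C(9, 5) = 126. Paths through (4, 2): (paths (0, 0) → (4, 2)) × (paths (4, 2) → (5, 4)) = C(6, 4) · C(3, 1) = 15 · 3 = 45. Avoidance count = 126 − 45 = 81.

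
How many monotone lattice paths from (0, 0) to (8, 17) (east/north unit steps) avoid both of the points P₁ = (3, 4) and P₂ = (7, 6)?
Number of paths = 767403

Inclusion–exclusion. Total paths: C(25, 8) = 1081575. Through P₁: C(7, 3)·C(18, 5) = 299880. Through P₂: C(13, 7)·C(12, 1) = 20592. Since P₁ is strictly southwest of P₂, a monotone path through both must visit P₁ then P₂; paths through both = C(7, 3)·C(6, 4)·C(12, 1) = 6300. Avoid both = 1081575 − 299880 − 20592 + 6300 = 767403.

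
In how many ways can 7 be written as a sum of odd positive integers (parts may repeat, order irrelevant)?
p_odd(7) = 5

Partitions of 7 using only odd parts 1, 3, 5, …: 7, 5+1+1, 3+3+1, 3+1+1+1+1, 1+1+1+1+1+1+1. There are 5. (Euler: this equals q(7), the number of distinct-part partitions.)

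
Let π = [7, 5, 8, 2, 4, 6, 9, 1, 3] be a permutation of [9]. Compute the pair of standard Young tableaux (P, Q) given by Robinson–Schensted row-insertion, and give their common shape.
P = [1, 3, 6, 9] / [2, 4] / [5, 8] / [7];  Q = [1, 3, 6, 7] / [2, 5] / [4, 9] / [8];  common shape = (4, 2, 2, 1)

Row-insert the values π_1, π_2, … into P one at a time, bumping the leftmost entry strictly greater than the inserted value down to the next row. The recording tableau Q records, in position (i, j), the step at which that cell was added to P.
  Insert 7 (step 1): P = [7];  Q = [1]
  Insert 5 (step 2): P = [5] / [7];  Q = [1] / [2]
  Insert 8 (step 3): P = [5, 8] / [7];  Q = [1, 3] / [2]
  Insert 2 (step 4): P = [2, 8] / [5] / [7];  Q = [1, 3] / [2] / [4]
  Insert 4 (step 5): P = [2, 4] / [5, 8] / [7];  Q = [1, 3] / [2, 5] / [4]
  Insert 6 (step 6): P = [2, 4, 6] / [5, 8] / [7];  Q = [1, 3, 6] / [2, 5] / [4]
  Insert 9 (step 7): P = [2, 4, 6, 9] / [5, 8] / [7];  Q = [1, 3, 6, 7] / [2, 5] / [4]
  Insert 1 (step 8): P = [1, 4, 6, 9] / [2, 8] / [5] / [7];  Q = [1, 3, 6, 7] / [2, 5] / [4] / [8]
  Insert 3 (step 9): P = [1, 3, 6, 9] / [2, 4] / [5, 8] / [7];  Q = [1, 3, 6, 7] / [2, 5] / [4, 9] / [8]
Final shape: (4, 2, 2, 1).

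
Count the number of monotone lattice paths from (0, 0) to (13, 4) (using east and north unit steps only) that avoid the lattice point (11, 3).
Number of paths = 1288

Total paths from (0, 0) to (13, 4): C(17, 13) = 2380. Paths through (11, 3): (paths (0, 0) → (11, 3)) × (paths (11, 3) → (13, 4)) = C(14, 11) · C(3, 2) = 364 · 3 = 1092. Avoidance count = 2380 − 1092 = 1288.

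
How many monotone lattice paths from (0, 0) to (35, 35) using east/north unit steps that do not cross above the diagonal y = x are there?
C_35 = 3116285494907301262

These NE paths below the diagonal are counted by the Catalan number C_n = (1/(n + 1)) · C(2n, n). For n = 35: C_35 = (1/36) · C(70, 35) = 112186277816662845432/36 = 3116285494907301262.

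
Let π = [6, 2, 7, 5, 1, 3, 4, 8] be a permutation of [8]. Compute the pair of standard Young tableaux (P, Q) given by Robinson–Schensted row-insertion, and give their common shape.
P = [1, 3, 4, 8] / [2, 5] / [6, 7];  Q = [1, 3, 7, 8] / [2, 4] / [5, 6];  common shape = (4, 2, 2)

Row-insert the values π_1, π_2, … into P one at a time, bumping the leftmost entry strictly greater than the inserted value down to the next row. The recording tableau Q records, in position (i, j), the step at which that cell was added to P.
  Insert 6 (step 1): P = [6];  Q = [1]
  Insert 2 (step 2): P = [2] / [6];  Q = [1] / [2]
  Insert 7 (step 3): P = [2, 7] / [6];  Q = [1, 3] / [2]
  Insert 5 (step 4): P = [2, 5] / [6, 7];  Q = [1, 3] / [2, 4]
  Insert 1 (step 5): P = [1, 5] / [2, 7] / [6];  Q = [1, 3] / [2, 4] / [5]
  Insert 3 (step 6): P = [1, 3] / [2, 5] / [6, 7];  Q = [1, 3] / [2, 4] / [5, 6]
  Insert 4 (step 7): P = [1, 3, 4] / [2, 5] / [6, 7];  Q = [1, 3, 7] / [2, 4] / [5, 6]
  Insert 8 (step 8): P = [1, 3, 4, 8] / [2, 5] / [6, 7];  Q = [1, 3, 7, 8] / [2, 4] / [5, 6]
Final shape: (4, 2, 2).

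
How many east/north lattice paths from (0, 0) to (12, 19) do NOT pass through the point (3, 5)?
Number of paths = 95357885

Total paths from (0, 0) to (12, 19): C(31, 12) = 141120525. Paths through (3, 5): (paths (0, 0) → (3, 5)) × (paths (3, 5) → (12, 19)) = C(8, 3) · C(23, 9) = 56 · 817190 = 45762640. Avoidance count = 141120525 − 45762640 = 95357885.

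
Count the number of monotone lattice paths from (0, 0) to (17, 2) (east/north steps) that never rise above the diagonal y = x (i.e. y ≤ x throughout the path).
Number of paths = 152

By the reflection principle (André's argument), the number of monotone paths to (17, 2) with n ≤ m that never go above y = x is C(19, 17) − C(19, 18) = 171 − 19 = 152.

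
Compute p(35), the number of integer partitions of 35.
p(35) = 14883

Compute p(n) via the recurrence p(n, m) = p(n, m−1) + p(n−m, m), where p(n, m) counts partitions of n with all parts ≤ m and p(n) = p(n, n). The base cases are p(0, m) = 1 and p(n, 0) = 0 for n > 0. Filling the table yields p(35) = 14883. (Euler's pentagonal recurrence is an alternative.)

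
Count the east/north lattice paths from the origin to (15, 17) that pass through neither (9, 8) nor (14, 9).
Number of paths = 438009200

Inclusion–exclusion. Total paths: C(32, 15) = 565722720. Through P₁: C(17, 9)·C(15, 6) = 121671550. Through P₂: C(23, 14)·C(9, 1) = 7354710. Since P₁ is strictly southwest of P₂, a monotone path through both must visit P₁ then P₂; paths through both = C(17, 9)·C(6, 5)·C(9, 1) = 1312740. Avoid both = 565722720 − 121671550 − 7354710 + 1312740 = 438009200.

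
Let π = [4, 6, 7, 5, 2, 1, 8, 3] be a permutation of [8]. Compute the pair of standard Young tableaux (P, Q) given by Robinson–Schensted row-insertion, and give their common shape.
P = [1, 3, 7, 8] / [2, 5] / [4] / [6];  Q = [1, 2, 3, 7] / [4, 8] / [5] / [6];  common shape = (4, 2, 1, 1)

Row-insert the values π_1, π_2, … into P one at a time, bumping the leftmost entry strictly greater than the inserted value down to the next row. The recording tableau Q records, in position (i, j), the step at which that cell was added to P.
  Insert 4 (step 1): P = [4];  Q = [1]
  Insert 6 (step 2): P = [4, 6];  Q = [1, 2]
  Insert 7 (step 3): P = [4, 6, 7];  Q = [1, 2, 3]
  Insert 5 (step 4): P = [4, 5, 7] / [6];  Q = [1, 2, 3] / [4]
  Insert 2 (step 5): P = [2, 5, 7] / [4] / [6];  Q = [1, 2, 3] / [4] / [5]
  Insert 1 (step 6): P = [1, 5, 7] / [2] / [4] / [6];  Q = [1, 2, 3] / [4] / [5] / [6]
  Insert 8 (step 7): P = [1, 5, 7, 8] / [2] / [4] / [6];  Q = [1, 2, 3, 7] / [4] / [5] / [6]
  Insert 3 (step 8): P = [1, 3, 7, 8] / [2, 5] / [4] / [6];  Q = [1, 2, 3, 7] / [4, 8] / [5] / [6]
Final shape: (4, 2, 1, 1).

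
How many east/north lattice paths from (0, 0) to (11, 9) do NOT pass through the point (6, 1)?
Number of paths = 158951

Total paths from (0, 0) to (11, 9): C(20, 11) = 167960. Paths through (6, 1): (paths (0, 0) → (6, 1)) × (paths (6, 1) → (11, 9)) = C(7, 6) · C(13, 5) = 7 · 1287 = 9009. Avoidance count = 167960 − 9009 = 158951.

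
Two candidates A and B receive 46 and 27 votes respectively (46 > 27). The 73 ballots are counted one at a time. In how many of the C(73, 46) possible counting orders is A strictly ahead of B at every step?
Strict-lead orderings = 19417664722722740768

Total orderings of the 73 votes with 46 for A: C(73, 46) = 74604711829408425056. By the Bertrand ballot formula (Cycle Lemma / reflection principle), the number of orderings in which A is strictly ahead of B throughout is (p − q)/(p + q) · C(p + q, p) = (46 − 27)/(46 + 27) · 74604711829408425056 = 19417664722722740768.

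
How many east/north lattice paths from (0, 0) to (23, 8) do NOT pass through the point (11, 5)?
Number of paths = 5901285

Total paths from (0, 0) to (23, 8): C(31, 23) = 7888725. Paths through (11, 5): (paths (0, 0) → (11, 5)) × (paths (11, 5) → (23, 8)) = C(16, 11) · C(15, 12) = 4368 · 455 = 1987440. Avoidance count = 7888725 − 1987440 = 5901285.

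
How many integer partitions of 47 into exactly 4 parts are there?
p(47, 4 parts) = 764

Partitions of n into exactly k parts are in bijection with partitions of n − k into at most k parts (subtract 1 from each part). So p(47, exactly 4) = p(43, parts ≤ 4). Computing via the recurrence p(m, j) = p(m, j−1) + p(m−j, j) gives 764.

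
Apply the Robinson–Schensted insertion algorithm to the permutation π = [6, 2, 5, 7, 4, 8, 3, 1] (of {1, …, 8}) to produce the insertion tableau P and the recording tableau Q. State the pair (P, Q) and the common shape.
P = [1, 3, 7, 8] / [2] / [4] / [5] / [6];  Q = [1, 3, 4, 6] / [2] / [5] / [7] / [8];  common shape = (4, 1, 1, 1, 1)

Row-insert the values π_1, π_2, … into P one at a time, bumping the leftmost entry strictly greater than the inserted value down to the next row. The recording tableau Q records, in position (i, j), the step at which that cell was added to P.
  Insert 6 (step 1): P = [6];  Q = [1]
  Insert 2 (step 2): P = [2] / [6];  Q = [1] / [2]
  Insert 5 (step 3): P = [2, 5] / [6];  Q = [1, 3] / [2]
  Insert 7 (step 4): P = [2, 5, 7] / [6];  Q = [1, 3, 4] / [2]
  Insert 4 (step 5): P = [2, 4, 7] / [5] / [6];  Q = [1, 3, 4] / [2] / [5]
  Insert 8 (step 6): P = [2, 4, 7, 8] / [5] / [6];  Q = [1, 3, 4, 6] / [2] / [5]
  Insert 3 (step 7): P = [2, 3, 7, 8] / [4] / [5] / [6];  Q = [1, 3, 4, 6] / [2] / [5] / [7]
  Insert 1 (step 8): P = [1, 3, 7, 8] / [2] / [4] / [5] / [6];  Q = [1, 3, 4, 6] / [2] / [5] / [7] / [8]
Final shape: (4, 1, 1, 1, 1).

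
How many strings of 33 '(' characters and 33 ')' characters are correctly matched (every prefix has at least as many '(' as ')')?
C_33 = 212336130412243110

These balanced parentheses are counted by the Catalan number C_n = (1/(n + 1)) · C(2n, n). For n = 33: C_33 = (1/34) · C(66, 33) = 7219428434016265740/34 = 212336130412243110.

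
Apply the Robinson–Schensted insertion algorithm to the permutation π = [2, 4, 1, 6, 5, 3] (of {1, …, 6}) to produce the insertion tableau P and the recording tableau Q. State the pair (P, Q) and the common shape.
P = [1, 3, 5] / [2, 4] / [6];  Q = [1, 2, 4] / [3, 5] / [6];  common shape = (3, 2, 1)

Row-insert the values π_1, π_2, … into P one at a time, bumping the leftmost entry strictly greater than the inserted value down to the next row. The recording tableau Q records, in position (i, j), the step at which that cell was added to P.
  Insert 2 (step 1): P = [2];  Q = [1]
  Insert 4 (step 2): P = [2, 4];  Q = [1, 2]
  Insert 1 (step 3): P = [1, 4] / [2];  Q = [1, 2] / [3]
  Insert 6 (step 4): P = [1, 4, 6] / [2];  Q = [1, 2, 4] / [3]
  Insert 5 (step 5): P = [1, 4, 5] / [2, 6];  Q = [1, 2, 4] / [3, 5]
  Insert 3 (step 6): P = [1, 3, 5] / [2, 4] / [6];  Q = [1, 2, 4] / [3, 5] / [6]
Final shape: (3, 2, 1).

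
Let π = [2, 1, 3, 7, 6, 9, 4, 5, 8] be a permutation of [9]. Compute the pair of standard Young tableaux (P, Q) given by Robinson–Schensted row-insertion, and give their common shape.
P = [1, 3, 4, 5, 8] / [2, 6, 9] / [7];  Q = [1, 3, 4, 6, 9] / [2, 5, 8] / [7];  common shape = (5, 3, 1)

Row-insert the values π_1, π_2, … into P one at a time, bumping the leftmost entry strictly greater than the inserted value down to the next row. The recording tableau Q records, in position (i, j), the step at which that cell was added to P.
  Insert 2 (step 1): P = [2];  Q = [1]
  Insert 1 (step 2): P = [1] / [2];  Q = [1] / [2]
  Insert 3 (step 3): P = [1, 3] / [2];  Q = [1, 3] / [2]
  Insert 7 (step 4): P = [1, 3, 7] / [2];  Q = [1, 3, 4] / [2]
  Insert 6 (step 5): P = [1, 3, 6] / [2, 7];  Q = [1, 3, 4] / [2, 5]
  Insert 9 (step 6): P = [1, 3, 6, 9] / [2, 7];  Q = [1, 3, 4, 6] / [2, 5]
  Insert 4 (step 7): P = [1, 3, 4, 9] / [2, 6] / [7];  Q = [1, 3, 4, 6] / [2, 5] / [7]
  Insert 5 (step 8): P = [1, 3, 4, 5] / [2, 6, 9] / [7];  Q = [1, 3, 4, 6] / [2, 5, 8] / [7]
  Insert 8 (step 9): P = [1, 3, 4, 5, 8] / [2, 6, 9] / [7];  Q = [1, 3, 4, 6, 9] / [2, 5, 8] / [7]
Final shape: (5, 3, 1).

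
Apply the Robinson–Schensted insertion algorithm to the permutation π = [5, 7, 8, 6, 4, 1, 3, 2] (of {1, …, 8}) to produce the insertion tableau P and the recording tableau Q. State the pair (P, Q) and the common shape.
P = [1, 2, 8] / [3, 6] / [4] / [5] / [7];  Q = [1, 2, 3] / [4, 7] / [5] / [6] / [8];  common shape = (3, 2, 1, 1, 1)

Row-insert the values π_1, π_2, … into P one at a time, bumping the leftmost entry strictly greater than the inserted value down to the next row. The recording tableau Q records, in position (i, j), the step at which that cell was added to P.
  Insert 5 (step 1): P = [5];  Q = [1]
  Insert 7 (step 2): P = [5, 7];  Q = [1, 2]
  Insert 8 (step 3): P = [5, 7, 8];  Q = [1, 2, 3]
  Insert 6 (step 4): P = [5, 6, 8] / [7];  Q = [1, 2, 3] / [4]
  Insert 4 (step 5): P = [4, 6, 8] / [5] / [7];  Q = [1, 2, 3] / [4] / [5]
  Insert 1 (step 6): P = [1, 6, 8] / [4] / [5] / [7];  Q = [1, 2, 3] / [4] / [5] / [6]
  Insert 3 (step 7): P = [1, 3, 8] / [4, 6] / [5] / [7];  Q = [1, 2, 3] / [4, 7] / [5] / [6]
  Insert 2 (step 8): P = [1, 2, 8] / [3, 6] / [4] / [5] / [7];  Q = [1, 2, 3] / [4, 7] / [5] / [6] / [8]
Final shape: (3, 2, 1, 1, 1).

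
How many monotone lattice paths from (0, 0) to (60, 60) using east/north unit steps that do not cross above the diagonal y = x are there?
C_60 = 1583850964596120042686772779038896

These NE paths below the diagonal are counted by the Catalan number C_n = (1/(n + 1)) · C(2n, n). For n = 60: C_60 = (1/61) · C(120, 60) = 96614908840363322603893139521372656/61 = 1583850964596120042686772779038896.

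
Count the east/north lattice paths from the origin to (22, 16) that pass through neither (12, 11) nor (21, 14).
Number of paths = 12112177476

Inclusion–exclusion. Total paths: C(38, 22) = 22239974430. Through P₁: C(23, 12)·C(15, 10) = 4060290234. Through P₂: C(35, 21)·C(3, 1) = 6959878200. Since P₁ is strictly southwest of P₂, a monotone path through both must visit P₁ then P₂; paths through both = C(23, 12)·C(12, 9)·C(3, 1) = 892371480. Avoid both = 22239974430 − 4060290234 − 6959878200 + 892371480 = 12112177476.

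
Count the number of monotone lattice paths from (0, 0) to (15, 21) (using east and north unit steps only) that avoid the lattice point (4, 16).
Number of paths = 5546739600

Total paths from (0, 0) to (15, 21): C(36, 15) = 5567902560. Paths through (4, 16): (paths (0, 0) → (4, 16)) × (paths (4, 16) → (15, 21)) = C(20, 4) · C(16, 11) = 4845 · 4368 = 21162960. Avoidance count = 5567902560 − 21162960 = 5546739600.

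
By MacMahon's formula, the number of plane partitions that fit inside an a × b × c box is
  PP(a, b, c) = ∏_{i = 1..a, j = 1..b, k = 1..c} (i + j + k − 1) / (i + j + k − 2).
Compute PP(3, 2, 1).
PP(3, 2, 1) = 10

Evaluate the triple product over i = 1..3, j = 1..2, k = 1..1. The factors are (2/1) · (3/2) · (3/2) · (4/3) · (4/3) · (5/4). The numerators and denominators telescope so the product is an integer; carrying out the multiplication exactly gives PP(3, 2, 1) = 10.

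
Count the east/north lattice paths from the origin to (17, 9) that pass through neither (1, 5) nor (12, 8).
Number of paths = 2352764

Inclusion–exclusion. Total paths: C(26, 17) = 3124550. Through P₁: C(6, 1)·C(20, 16) = 29070. Through P₂: C(20, 12)·C(6, 5) = 755820. Since P₁ is strictly southwest of P₂, a monotone path through both must visit P₁ then P₂; paths through both = C(6, 1)·C(14, 11)·C(6, 5) = 13104. Avoid both = 3124550 − 29070 − 755820 + 13104 = 2352764.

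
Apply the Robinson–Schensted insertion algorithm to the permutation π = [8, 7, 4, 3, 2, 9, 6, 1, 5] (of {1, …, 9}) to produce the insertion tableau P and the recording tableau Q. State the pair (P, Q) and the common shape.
P = [1, 5] / [2, 6] / [3, 9] / [4] / [7] / [8];  Q = [1, 6] / [2, 7] / [3, 9] / [4] / [5] / [8];  common shape = (2, 2, 2, 1, 1, 1)

Row-insert the values π_1, π_2, … into P one at a time, bumping the leftmost entry strictly greater than the inserted value down to the next row. The recording tableau Q records, in position (i, j), the step at which that cell was added to P.
  Insert 8 (step 1): P = [8];  Q = [1]
  Insert 7 (step 2): P = [7] / [8];  Q = [1] / [2]
  Insert 4 (step 3): P = [4] / [7] / [8];  Q = [1] / [2] / [3]
  Insert 3 (step 4): P = [3] / [4] / [7] / [8];  Q = [1] / [2] / [3] / [4]
  Insert 2 (step 5): P = [2] / [3] / [4] / [7] / [8];  Q = [1] / [2] / [3] / [4] / [5]
  Insert 9 (step 6): P = [2, 9] / [3] / [4] / [7] / [8];  Q = [1, 6] / [2] / [3] / [4] / [5]
  Insert 6 (step 7): P = [2, 6] / [3, 9] / [4] / [7] / [8];  Q = [1, 6] / [2, 7] / [3] / [4] / [5]
  Insert 1 (step 8): P = [1, 6] / [2, 9] / [3] / [4] / [7] / [8];  Q = [1, 6] / [2, 7] / [3] / [4] / [5] / [8]
  Insert 5 (step 9): P = [1, 5] / [2, 6] / [3, 9] / [4] / [7] / [8];  Q = [1, 6] / [2, 7] / [3, 9] / [4] / [5] / [8]
Final shape: (2, 2, 2, 1, 1, 1).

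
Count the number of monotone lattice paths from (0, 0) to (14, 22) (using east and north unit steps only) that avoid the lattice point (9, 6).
Number of paths = 3694450455

Total paths from (0, 0) to (14, 22): C(36, 14) = 3796297200. Paths through (9, 6): (paths (0, 0) → (9, 6)) × (paths (9, 6) → (14, 22)) = C(15, 9) · C(21, 5) = 5005 · 20349 = 101846745. Avoidance count = 3796297200 − 101846745 = 3694450455.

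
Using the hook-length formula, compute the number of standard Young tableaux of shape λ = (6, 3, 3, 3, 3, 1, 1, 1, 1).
# SYT of shape (6, 3, 3, 3, 3, 1, 1, 1, 1) = 533482950

Hook-length formula: f^λ = n! / Π hook(c), product over all cells c of the Young diagram. For λ = (6, 3, 3, 3, 3, 1, 1, 1, 1), n = 22 boxes. Hook lengths by row (left-to-right, top-to-bottom): [14, 9, 8, 3, 2, 1]; [10, 5, 4]; [9, 4, 3]; [8, 3, 2]; [7, 2, 1]; [4]; [3]; [2]; [1]. Product of hooks = 2106910310400. So f^λ = 22! / 2106910310400 = 1124000727777607680000 / 2106910310400 = 533482950.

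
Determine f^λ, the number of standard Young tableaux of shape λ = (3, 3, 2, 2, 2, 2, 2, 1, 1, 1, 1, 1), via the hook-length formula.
# SYT of shape (3, 3, 2, 2, 2, 2, 2, 1, 1, 1, 1, 1) = 3139560

Hook-length formula: f^λ = n! / Π hook(c), product over all cells c of the Young diagram. For λ = (3, 3, 2, 2, 2, 2, 2, 1, 1, 1, 1, 1), n = 21 boxes. Hook lengths by row (left-to-right, top-to-bottom): [14, 8, 2]; [13, 7, 1]; [11, 5]; [10, 4]; [9, 3]; [8, 2]; [7, 1]; [5]; [4]; [3]; [2]; [1]. Product of hooks = 16273281024000. So f^λ = 21! / 16273281024000 = 51090942171709440000 / 16273281024000 = 3139560.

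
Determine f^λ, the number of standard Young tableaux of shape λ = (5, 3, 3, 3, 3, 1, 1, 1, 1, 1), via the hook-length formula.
# SYT of shape (5, 3, 3, 3, 3, 1, 1, 1, 1, 1) = 261891630

Hook-length formula: f^λ = n! / Π hook(c), product over all cells c of the Young diagram. For λ = (5, 3, 3, 3, 3, 1, 1, 1, 1, 1), n = 22 boxes. Hook lengths by row (left-to-right, top-to-bottom): [14, 8, 7, 2, 1]; [11, 5, 4]; [10, 4, 3]; [9, 3, 2]; [8, 2, 1]; [5]; [4]; [3]; [2]; [1]. Product of hooks = 4291854336000. So f^λ = 22! / 4291854336000 = 1124000727777607680000 / 4291854336000 = 261891630.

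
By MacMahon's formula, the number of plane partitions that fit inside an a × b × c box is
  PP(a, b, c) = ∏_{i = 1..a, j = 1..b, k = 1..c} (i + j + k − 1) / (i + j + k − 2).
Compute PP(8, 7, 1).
PP(8, 7, 1) = 6435

Evaluate the triple product over i = 1..8, j = 1..7, k = 1..1. The factors are (2/1) · (3/2) · (4/3) · (5/4) · (6/5) · (7/6) · (8/7) · (3/2) · … (56 factors total). The numerators and denominators telescope so the product is an integer; carrying out the multiplication exactly gives PP(8, 7, 1) = 6435.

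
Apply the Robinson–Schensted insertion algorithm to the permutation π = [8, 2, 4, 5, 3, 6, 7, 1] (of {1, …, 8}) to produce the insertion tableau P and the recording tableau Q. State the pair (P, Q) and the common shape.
P = [1, 3, 5, 6, 7] / [2] / [4] / [8];  Q = [1, 3, 4, 6, 7] / [2] / [5] / [8];  common shape = (5, 1, 1, 1)

Row-insert the values π_1, π_2, … into P one at a time, bumping the leftmost entry strictly greater than the inserted value down to the next row. The recording tableau Q records, in position (i, j), the step at which that cell was added to P.
  Insert 8 (step 1): P = [8];  Q = [1]
  Insert 2 (step 2): P = [2] / [8];  Q = [1] / [2]
  Insert 4 (step 3): P = [2, 4] / [8];  Q = [1, 3] / [2]
  Insert 5 (step 4): P = [2, 4, 5] / [8];  Q = [1, 3, 4] / [2]
  Insert 3 (step 5): P = [2, 3, 5] / [4] / [8];  Q = [1, 3, 4] / [2] / [5]
  Insert 6 (step 6): P = [2, 3, 5, 6] / [4] / [8];  Q = [1, 3, 4, 6] / [2] / [5]
  Insert 7 (step 7): P = [2, 3, 5, 6, 7] / [4] / [8];  Q = [1, 3, 4, 6, 7] / [2] / [5]
  Insert 1 (step 8): P = [1, 3, 5, 6, 7] / [2] / [4] / [8];  Q = [1, 3, 4, 6, 7] / [2] / [5] / [8]
Final shape: (5, 1, 1, 1).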